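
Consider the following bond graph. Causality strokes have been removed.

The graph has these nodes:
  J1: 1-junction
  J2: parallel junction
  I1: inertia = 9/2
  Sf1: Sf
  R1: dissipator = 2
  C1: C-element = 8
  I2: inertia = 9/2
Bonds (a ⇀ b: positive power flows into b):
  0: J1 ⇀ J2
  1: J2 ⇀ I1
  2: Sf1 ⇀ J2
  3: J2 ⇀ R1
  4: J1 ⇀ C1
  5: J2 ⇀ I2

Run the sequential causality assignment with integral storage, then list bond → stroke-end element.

bond 2 →Sf1  (Sf1 fixes flow; stroke at Sf1)
bond 1 →I1  (I1 integral (f out))
bond 4 →J1  (prefer integral on C1)
bond 0 →J2  (closing 1-jn rule on J1)
bond 3 →R1  (0-jn J2 has e-setter on 0)
bond 5 →I2  (J2: bond 0 brought effort, rest push out)

#0 →J2
#1 →I1
#2 →Sf1
#3 →R1
#4 →J1
#5 →I2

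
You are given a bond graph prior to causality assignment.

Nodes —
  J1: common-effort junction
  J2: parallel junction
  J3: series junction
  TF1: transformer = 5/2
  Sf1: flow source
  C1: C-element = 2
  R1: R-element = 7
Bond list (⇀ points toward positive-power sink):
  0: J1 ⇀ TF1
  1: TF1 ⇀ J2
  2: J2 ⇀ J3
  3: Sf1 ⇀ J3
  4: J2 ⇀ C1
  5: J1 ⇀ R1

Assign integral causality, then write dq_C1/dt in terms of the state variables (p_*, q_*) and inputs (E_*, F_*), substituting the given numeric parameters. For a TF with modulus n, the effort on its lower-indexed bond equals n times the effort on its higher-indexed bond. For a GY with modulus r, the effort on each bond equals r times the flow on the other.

dq_C1/dt = -F_Sf1 - 25*q_C1/56

β3 |Sf1  (source Sf1 imposes f)
β2 |J3  (J3: bond 3 brought flow, rest push out)
β4 |J2  (C1 integral (e out))
β1 |TF1  (J2 effort already set via bond 4)
β0 |J1  (TF1 one-in-one-out from 1)
β5 |R1  (J1: bond 0 brought effort, rest push out)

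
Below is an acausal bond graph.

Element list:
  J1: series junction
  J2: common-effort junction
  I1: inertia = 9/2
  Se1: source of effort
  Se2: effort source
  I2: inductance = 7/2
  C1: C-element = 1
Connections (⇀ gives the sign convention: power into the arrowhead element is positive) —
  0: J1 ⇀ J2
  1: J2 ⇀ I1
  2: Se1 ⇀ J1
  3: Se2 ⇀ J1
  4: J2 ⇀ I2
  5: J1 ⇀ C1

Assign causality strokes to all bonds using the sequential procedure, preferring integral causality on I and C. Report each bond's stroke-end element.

#0 |J2
#1 |I1
#2 |J1
#3 |J1
#4 |I2
#5 |J1

b2 stroke→J1  (source Se1 imposes e)
b3 stroke→J1  (source Se2 imposes e)
b1 stroke→I1  (I1 integral (f out))
b4 stroke→I2  (I2: I, integral causality)
b0 stroke→J2  (J2 needs exactly one e-in)
b5 stroke→J1  (J1 flow already set via bond 0)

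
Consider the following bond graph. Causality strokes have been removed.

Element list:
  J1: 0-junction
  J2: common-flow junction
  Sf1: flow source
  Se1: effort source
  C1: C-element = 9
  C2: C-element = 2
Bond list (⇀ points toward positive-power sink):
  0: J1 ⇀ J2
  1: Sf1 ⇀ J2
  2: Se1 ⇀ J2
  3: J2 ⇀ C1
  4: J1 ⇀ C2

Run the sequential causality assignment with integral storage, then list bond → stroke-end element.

bond 0 →J2
bond 1 →Sf1
bond 2 →J2
bond 3 →J2
bond 4 →J1

b1 stroke at Sf1  (Sf1 (Sf) sets flow on bond)
b2 stroke at J2  (Se1: effort source, stroke at far end)
b0 stroke at J2  (common-f at J2 fixed by 1)
b3 stroke at J2  (J2: bond 1 brought flow, rest push out)
b4 stroke at J1  (only one effort-in slot at J1)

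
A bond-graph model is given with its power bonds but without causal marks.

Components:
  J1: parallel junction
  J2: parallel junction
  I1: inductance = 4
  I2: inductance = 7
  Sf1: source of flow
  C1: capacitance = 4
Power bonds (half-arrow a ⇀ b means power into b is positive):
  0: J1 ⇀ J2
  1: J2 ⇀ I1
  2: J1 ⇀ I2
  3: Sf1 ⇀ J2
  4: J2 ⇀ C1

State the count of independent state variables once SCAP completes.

3  (C1, I1, I2 all integral)

β3 stroke→Sf1  (Sf1: flow source, stroke at near end)
β1 stroke→I1  (prefer integral on I1)
β2 stroke→I2  (I2: I, integral causality)
β0 stroke→J1  (only one effort-in slot at J1)
β4 stroke→J2  (closing 0-jn rule on J2)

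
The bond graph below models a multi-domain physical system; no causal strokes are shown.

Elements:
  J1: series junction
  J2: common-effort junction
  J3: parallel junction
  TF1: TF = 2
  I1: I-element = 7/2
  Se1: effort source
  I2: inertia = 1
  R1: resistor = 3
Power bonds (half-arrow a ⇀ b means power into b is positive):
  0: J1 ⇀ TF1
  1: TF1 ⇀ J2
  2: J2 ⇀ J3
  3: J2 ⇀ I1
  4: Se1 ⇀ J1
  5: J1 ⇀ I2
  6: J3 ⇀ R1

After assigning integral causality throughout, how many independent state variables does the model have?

2  (I1, I2 all integral)

b4 |J1  (Se1 (Se) sets effort on bond)
b3 |I1  (I1 integral (f out))
b5 |I2  (I2: I, integral causality)
b0 |J1  (common-f at J1 fixed by 5)
b1 |TF1  (through TF1, causality passes straight; one stroke at TF1)
b2 |J2  (J2 needs exactly one e-in)
b6 |J3  (only one effort-in slot at J3)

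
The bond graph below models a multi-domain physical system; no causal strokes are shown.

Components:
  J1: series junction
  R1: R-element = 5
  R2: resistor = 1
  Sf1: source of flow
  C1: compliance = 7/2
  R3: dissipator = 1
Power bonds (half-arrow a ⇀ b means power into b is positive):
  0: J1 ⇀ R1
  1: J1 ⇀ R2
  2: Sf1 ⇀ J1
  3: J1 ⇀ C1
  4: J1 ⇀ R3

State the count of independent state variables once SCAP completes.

bond 2 stroke at Sf1  (Sf1 (Sf) sets flow on bond)
bond 0 stroke at J1  (1-jn J1 has f-setter on 2)
bond 1 stroke at J1  (J1 flow already set via bond 2)
bond 3 stroke at J1  (common-f at J1 fixed by 2)
bond 4 stroke at J1  (common-f at J1 fixed by 2)

1  (C1 all integral)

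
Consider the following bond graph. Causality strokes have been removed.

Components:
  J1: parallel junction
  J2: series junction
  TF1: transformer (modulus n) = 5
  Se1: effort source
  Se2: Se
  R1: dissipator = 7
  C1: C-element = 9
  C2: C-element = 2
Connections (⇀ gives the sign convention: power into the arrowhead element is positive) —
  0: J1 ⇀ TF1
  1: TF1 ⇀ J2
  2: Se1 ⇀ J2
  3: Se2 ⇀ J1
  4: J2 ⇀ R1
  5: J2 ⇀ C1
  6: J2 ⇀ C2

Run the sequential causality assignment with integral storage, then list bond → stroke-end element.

b0 stroke at TF1
b1 stroke at J2
b2 stroke at J2
b3 stroke at J1
b4 stroke at R1
b5 stroke at J2
b6 stroke at J2

bond 2 stroke at J2  (source Se1 imposes e)
bond 3 stroke at J1  (Se2: effort source, stroke at far end)
bond 0 stroke at TF1  (J1 effort already set via bond 3)
bond 1 stroke at J2  (TF TF1: opposite of bond 0)
bond 5 stroke at J2  (prefer integral on C1)
bond 6 stroke at J2  (prefer integral on C2)
bond 4 stroke at R1  (closing 1-jn rule on J2)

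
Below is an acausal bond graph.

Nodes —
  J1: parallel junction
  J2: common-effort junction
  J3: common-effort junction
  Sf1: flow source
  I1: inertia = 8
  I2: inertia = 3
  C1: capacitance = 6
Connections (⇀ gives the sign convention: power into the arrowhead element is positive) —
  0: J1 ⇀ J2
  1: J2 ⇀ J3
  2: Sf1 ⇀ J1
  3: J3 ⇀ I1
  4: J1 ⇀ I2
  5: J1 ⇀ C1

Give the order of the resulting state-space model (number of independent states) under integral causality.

3  (C1, I1, I2 all integral)

#2 →Sf1  (Sf1 fixes flow; stroke at Sf1)
#3 →I1  (prefer integral on I1)
#1 →J3  (closing 0-jn rule on J3)
#0 →J2  (only one effort-in slot at J2)
#4 →I2  (I2: I, integral causality)
#5 →J1  (only one effort-in slot at J1)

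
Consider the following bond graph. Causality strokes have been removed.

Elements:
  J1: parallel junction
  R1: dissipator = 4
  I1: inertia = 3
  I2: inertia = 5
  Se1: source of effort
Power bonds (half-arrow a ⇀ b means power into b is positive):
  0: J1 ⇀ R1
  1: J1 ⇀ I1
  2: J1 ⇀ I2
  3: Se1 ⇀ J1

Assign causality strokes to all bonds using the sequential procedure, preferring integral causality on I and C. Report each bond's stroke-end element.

bond 3 stroke at J1  (Se1: effort source, stroke at far end)
bond 0 stroke at R1  (J1 effort already set via bond 3)
bond 1 stroke at I1  (common-e at J1 fixed by 3)
bond 2 stroke at I2  (0-jn J1 has e-setter on 3)

b0 stroke→R1
b1 stroke→I1
b2 stroke→I2
b3 stroke→J1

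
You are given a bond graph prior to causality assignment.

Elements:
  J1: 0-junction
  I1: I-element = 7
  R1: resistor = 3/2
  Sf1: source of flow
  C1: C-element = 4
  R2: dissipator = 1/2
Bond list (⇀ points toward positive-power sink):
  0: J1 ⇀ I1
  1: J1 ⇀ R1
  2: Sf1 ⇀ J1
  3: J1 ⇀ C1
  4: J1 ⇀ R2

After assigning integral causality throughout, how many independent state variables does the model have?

2  (C1, I1 all integral)

b2 |Sf1  (Sf1 (Sf) sets flow on bond)
b0 |I1  (I1 integral (f out))
b3 |J1  (prefer integral on C1)
b1 |R1  (0-jn J1 has e-setter on 3)
b4 |R2  (0-jn J1 has e-setter on 3)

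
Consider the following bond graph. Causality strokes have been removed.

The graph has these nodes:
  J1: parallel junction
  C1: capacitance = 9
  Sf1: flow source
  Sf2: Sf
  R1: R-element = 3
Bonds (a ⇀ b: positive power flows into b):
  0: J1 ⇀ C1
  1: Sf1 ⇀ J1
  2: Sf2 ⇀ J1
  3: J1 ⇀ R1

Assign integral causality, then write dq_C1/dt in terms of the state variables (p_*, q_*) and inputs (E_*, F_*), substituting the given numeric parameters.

b1 stroke→Sf1  (Sf1 (Sf) sets flow on bond)
b2 stroke→Sf2  (source Sf2 imposes f)
b0 stroke→J1  (C1 outputs effort q/C1)
b3 stroke→R1  (0-jn J1 has e-setter on 0)

dq_C1/dt = F_Sf1 + F_Sf2 - q_C1/27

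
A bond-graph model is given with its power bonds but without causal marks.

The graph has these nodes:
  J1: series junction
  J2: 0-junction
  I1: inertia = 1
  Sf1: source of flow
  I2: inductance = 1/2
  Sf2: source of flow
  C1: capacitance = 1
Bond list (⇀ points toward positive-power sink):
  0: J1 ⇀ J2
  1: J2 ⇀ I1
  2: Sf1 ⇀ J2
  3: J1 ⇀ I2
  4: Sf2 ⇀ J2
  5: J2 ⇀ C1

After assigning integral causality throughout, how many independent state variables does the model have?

#2 →Sf1  (Sf1 (Sf) sets flow on bond)
#4 →Sf2  (source Sf2 imposes f)
#1 →I1  (I1 integral (f out))
#3 →I2  (I2 integral (f out))
#0 →J1  (J1 flow already set via bond 3)
#5 →J2  (J2 needs exactly one e-in)

3  (C1, I1, I2 all integral)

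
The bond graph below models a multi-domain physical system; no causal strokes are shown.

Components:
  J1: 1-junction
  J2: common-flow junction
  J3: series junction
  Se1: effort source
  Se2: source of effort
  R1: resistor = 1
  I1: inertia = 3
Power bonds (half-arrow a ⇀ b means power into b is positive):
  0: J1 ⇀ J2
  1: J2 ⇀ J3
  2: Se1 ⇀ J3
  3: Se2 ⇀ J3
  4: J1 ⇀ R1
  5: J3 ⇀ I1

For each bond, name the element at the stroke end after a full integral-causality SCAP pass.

#2 |J3  (Se1 fixes effort; stroke away)
#3 |J3  (Se2 (Se) sets effort on bond)
#5 |I1  (I1: I, integral causality)
#1 |J3  (1-jn J3 has f-setter on 5)
#0 |J2  (J2: bond 1 brought flow, rest push out)
#4 |J1  (J1: bond 0 brought flow, rest push out)

β0 →J2
β1 →J3
β2 →J3
β3 →J3
β4 →J1
β5 →I1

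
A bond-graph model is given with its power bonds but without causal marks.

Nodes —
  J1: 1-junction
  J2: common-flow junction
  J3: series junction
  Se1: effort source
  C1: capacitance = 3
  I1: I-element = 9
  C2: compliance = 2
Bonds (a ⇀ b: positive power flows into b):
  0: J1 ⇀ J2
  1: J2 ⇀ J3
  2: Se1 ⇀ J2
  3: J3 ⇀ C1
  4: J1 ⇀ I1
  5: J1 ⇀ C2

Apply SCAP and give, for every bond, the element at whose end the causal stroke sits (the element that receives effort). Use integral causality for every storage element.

b2 stroke→J2  (source Se1 imposes e)
b3 stroke→J3  (C1 integral (e out))
b1 stroke→J2  (J3: last free bond brings flow in)
b0 stroke→J1  (only one flow-in slot at J2)
b4 stroke→I1  (I1 outputs flow p/I1)
b5 stroke→J1  (1-jn J1 has f-setter on 4)

#0 stroke→J1
#1 stroke→J2
#2 stroke→J2
#3 stroke→J3
#4 stroke→I1
#5 stroke→J1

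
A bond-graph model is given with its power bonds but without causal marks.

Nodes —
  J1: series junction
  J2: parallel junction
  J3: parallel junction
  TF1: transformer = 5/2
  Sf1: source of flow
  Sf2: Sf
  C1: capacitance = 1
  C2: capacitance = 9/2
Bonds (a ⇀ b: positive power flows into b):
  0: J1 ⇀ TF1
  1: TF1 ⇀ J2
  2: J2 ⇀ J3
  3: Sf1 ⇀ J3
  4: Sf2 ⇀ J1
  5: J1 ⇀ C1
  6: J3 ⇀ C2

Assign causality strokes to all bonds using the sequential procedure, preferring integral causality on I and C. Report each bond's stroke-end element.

#3 |Sf1  (Sf1 fixes flow; stroke at Sf1)
#4 |Sf2  (Sf2 (Sf) sets flow on bond)
#0 |J1  (J1 flow already set via bond 4)
#5 |J1  (J1: bond 4 brought flow, rest push out)
#1 |TF1  (TF1: transformer flips bond 0)
#2 |J2  (J2: last free bond brings effort in)
#6 |J3  (only one effort-in slot at J3)

β0 stroke at J1
β1 stroke at TF1
β2 stroke at J2
β3 stroke at Sf1
β4 stroke at Sf2
β5 stroke at J1
β6 stroke at J3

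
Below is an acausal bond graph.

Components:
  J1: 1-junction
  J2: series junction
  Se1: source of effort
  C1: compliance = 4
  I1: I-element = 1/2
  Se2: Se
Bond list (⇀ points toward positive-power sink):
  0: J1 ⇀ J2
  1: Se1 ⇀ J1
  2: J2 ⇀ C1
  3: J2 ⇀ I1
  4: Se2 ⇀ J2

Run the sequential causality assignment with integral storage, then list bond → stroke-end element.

#0 →J2
#1 →J1
#2 →J2
#3 →I1
#4 →J2

bond 1 |J1  (source Se1 imposes e)
bond 4 |J2  (Se2 fixes effort; stroke away)
bond 0 |J2  (J1 needs exactly one f-in)
bond 2 |J2  (C1 outputs effort q/C1)
bond 3 |I1  (J2: last free bond brings flow in)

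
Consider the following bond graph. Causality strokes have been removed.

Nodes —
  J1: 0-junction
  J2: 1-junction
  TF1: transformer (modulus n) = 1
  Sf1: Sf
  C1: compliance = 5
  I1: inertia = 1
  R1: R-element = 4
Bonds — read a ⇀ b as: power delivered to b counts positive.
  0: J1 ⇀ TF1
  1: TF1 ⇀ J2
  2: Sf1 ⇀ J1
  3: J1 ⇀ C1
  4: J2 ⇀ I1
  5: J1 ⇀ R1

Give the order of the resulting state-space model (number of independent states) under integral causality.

bond 2 stroke at Sf1  (Sf1: flow source, stroke at near end)
bond 3 stroke at J1  (prefer integral on C1)
bond 0 stroke at TF1  (common-e at J1 fixed by 3)
bond 5 stroke at R1  (common-e at J1 fixed by 3)
bond 1 stroke at J2  (TF1: transformer flips bond 0)
bond 4 stroke at I1  (only one flow-in slot at J2)

2  (C1, I1 all integral)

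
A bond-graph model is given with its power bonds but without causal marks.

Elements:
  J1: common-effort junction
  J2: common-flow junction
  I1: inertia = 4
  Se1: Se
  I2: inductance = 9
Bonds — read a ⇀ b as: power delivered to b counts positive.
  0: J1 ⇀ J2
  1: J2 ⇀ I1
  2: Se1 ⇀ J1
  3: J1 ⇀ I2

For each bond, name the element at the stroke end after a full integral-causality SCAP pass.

bond 0 stroke→J2
bond 1 stroke→I1
bond 2 stroke→J1
bond 3 stroke→I2

bond 2 →J1  (Se1: effort source, stroke at far end)
bond 0 →J2  (common-e at J1 fixed by 2)
bond 3 →I2  (common-e at J1 fixed by 2)
bond 1 →I1  (J2 needs exactly one f-in)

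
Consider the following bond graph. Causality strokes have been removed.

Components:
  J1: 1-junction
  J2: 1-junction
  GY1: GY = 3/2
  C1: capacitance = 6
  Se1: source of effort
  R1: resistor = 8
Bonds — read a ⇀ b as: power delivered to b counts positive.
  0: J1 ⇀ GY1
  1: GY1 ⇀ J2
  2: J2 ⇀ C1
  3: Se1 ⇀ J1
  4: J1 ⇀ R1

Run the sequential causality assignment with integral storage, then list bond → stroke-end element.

b3 |J1  (Se1 (Se) sets effort on bond)
b2 |J2  (C1: C, integral causality)
b1 |GY1  (J2: last free bond brings flow in)
b0 |GY1  (GY1 both-in/both-out from 1)
b4 |J1  (J1 flow already set via bond 0)

β0 stroke at GY1
β1 stroke at GY1
β2 stroke at J2
β3 stroke at J1
β4 stroke at J1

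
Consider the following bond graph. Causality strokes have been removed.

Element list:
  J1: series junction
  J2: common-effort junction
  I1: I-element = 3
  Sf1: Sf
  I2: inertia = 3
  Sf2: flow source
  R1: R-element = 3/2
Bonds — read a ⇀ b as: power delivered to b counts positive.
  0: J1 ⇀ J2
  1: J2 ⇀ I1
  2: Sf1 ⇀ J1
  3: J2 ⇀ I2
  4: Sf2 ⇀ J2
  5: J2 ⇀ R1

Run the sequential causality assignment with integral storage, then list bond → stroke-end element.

β2 stroke at Sf1  (Sf1 (Sf) sets flow on bond)
β4 stroke at Sf2  (source Sf2 imposes f)
β0 stroke at J1  (J1 flow already set via bond 2)
β1 stroke at I1  (I1 integral (f out))
β3 stroke at I2  (I2: I, integral causality)
β5 stroke at J2  (J2 needs exactly one e-in)

bond 0 stroke at J1
bond 1 stroke at I1
bond 2 stroke at Sf1
bond 3 stroke at I2
bond 4 stroke at Sf2
bond 5 stroke at J2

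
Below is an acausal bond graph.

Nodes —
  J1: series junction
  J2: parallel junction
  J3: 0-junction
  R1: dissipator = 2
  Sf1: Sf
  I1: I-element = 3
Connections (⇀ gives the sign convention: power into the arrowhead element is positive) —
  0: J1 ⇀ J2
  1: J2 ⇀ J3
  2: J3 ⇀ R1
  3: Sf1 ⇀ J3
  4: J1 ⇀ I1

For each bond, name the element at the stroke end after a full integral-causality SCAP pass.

bond 3 stroke at Sf1  (source Sf1 imposes f)
bond 4 stroke at I1  (I1: I, integral causality)
bond 0 stroke at J1  (J1: bond 4 brought flow, rest push out)
bond 1 stroke at J2  (closing 0-jn rule on J2)
bond 2 stroke at J3  (J3 needs exactly one e-in)

b0 →J1
b1 →J2
b2 →J3
b3 →Sf1
b4 →I1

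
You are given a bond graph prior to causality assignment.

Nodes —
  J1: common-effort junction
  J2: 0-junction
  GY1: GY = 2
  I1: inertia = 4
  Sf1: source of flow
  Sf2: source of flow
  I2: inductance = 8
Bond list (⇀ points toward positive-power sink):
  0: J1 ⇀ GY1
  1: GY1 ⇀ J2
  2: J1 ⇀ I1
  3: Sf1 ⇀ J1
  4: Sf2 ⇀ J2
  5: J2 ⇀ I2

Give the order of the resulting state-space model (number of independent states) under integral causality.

2  (I1, I2 all integral)

β3 |Sf1  (source Sf1 imposes f)
β4 |Sf2  (Sf2: flow source, stroke at near end)
β2 |I1  (I1: I, integral causality)
β0 |J1  (closing 0-jn rule on J1)
β1 |J2  (GY GY1: same side as bond 0)
β5 |I2  (common-e at J2 fixed by 1)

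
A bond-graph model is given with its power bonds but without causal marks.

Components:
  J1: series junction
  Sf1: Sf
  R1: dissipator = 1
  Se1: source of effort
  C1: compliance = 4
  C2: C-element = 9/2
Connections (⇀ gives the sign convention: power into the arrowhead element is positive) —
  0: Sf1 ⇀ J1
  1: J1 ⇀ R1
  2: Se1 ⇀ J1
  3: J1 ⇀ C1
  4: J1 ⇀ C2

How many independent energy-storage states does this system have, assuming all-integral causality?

2  (C1, C2 all integral)

β0 →Sf1  (Sf1: flow source, stroke at near end)
β2 →J1  (Se1 fixes effort; stroke away)
β1 →J1  (J1 flow already set via bond 0)
β3 →J1  (1-jn J1 has f-setter on 0)
β4 →J1  (common-f at J1 fixed by 0)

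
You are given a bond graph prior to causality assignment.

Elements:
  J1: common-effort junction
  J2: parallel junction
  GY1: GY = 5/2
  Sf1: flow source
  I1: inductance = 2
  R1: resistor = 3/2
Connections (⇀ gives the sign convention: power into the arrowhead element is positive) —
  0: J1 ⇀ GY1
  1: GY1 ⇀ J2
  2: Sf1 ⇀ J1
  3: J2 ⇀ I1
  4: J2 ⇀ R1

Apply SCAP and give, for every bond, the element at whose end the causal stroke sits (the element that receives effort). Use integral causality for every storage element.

#2 →Sf1  (Sf1 (Sf) sets flow on bond)
#0 →J1  (closing 0-jn rule on J1)
#1 →J2  (GY1: gyrator matches bond 0)
#3 →I1  (common-e at J2 fixed by 1)
#4 →R1  (0-jn J2 has e-setter on 1)

b0 stroke at J1
b1 stroke at J2
b2 stroke at Sf1
b3 stroke at I1
b4 stroke at R1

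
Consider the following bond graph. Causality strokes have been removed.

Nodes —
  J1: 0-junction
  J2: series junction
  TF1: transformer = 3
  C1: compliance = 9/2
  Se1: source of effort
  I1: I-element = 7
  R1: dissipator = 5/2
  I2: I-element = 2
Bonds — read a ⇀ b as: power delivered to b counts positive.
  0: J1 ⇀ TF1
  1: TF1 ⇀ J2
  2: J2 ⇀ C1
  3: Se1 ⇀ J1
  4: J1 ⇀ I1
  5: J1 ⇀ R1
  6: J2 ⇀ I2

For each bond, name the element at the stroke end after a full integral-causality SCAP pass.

bond 0 |TF1
bond 1 |J2
bond 2 |J2
bond 3 |J1
bond 4 |I1
bond 5 |R1
bond 6 |I2

bond 3 →J1  (Se1 (Se) sets effort on bond)
bond 0 →TF1  (0-jn J1 has e-setter on 3)
bond 4 →I1  (common-e at J1 fixed by 3)
bond 5 →R1  (J1: bond 3 brought effort, rest push out)
bond 1 →J2  (TF1: transformer flips bond 0)
bond 2 →J2  (C1 integral (e out))
bond 6 →I2  (J2 needs exactly one f-in)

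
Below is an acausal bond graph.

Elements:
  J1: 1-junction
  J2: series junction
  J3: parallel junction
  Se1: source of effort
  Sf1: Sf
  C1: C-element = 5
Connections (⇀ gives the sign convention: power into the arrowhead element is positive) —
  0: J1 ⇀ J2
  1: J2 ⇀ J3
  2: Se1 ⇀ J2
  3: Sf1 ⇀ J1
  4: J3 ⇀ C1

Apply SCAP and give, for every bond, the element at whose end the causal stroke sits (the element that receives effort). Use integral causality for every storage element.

β2 stroke→J2  (source Se1 imposes e)
β3 stroke→Sf1  (Sf1 fixes flow; stroke at Sf1)
β0 stroke→J1  (common-f at J1 fixed by 3)
β1 stroke→J2  (J2: bond 0 brought flow, rest push out)
β4 stroke→J3  (closing 0-jn rule on J3)

b0 →J1
b1 →J2
b2 →J2
b3 →Sf1
b4 →J3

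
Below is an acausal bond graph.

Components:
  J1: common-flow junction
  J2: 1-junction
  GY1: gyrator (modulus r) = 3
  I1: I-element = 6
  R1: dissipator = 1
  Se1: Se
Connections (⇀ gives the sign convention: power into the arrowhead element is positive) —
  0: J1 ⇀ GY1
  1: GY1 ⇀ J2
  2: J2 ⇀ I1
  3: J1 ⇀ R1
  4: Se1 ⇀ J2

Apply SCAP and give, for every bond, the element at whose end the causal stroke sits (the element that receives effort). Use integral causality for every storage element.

b0 stroke→J1
b1 stroke→J2
b2 stroke→I1
b3 stroke→R1
b4 stroke→J2

b4 stroke at J2  (Se1 fixes effort; stroke away)
b2 stroke at I1  (I1 outputs flow p/I1)
b1 stroke at J2  (common-f at J2 fixed by 2)
b0 stroke at J1  (GY1 both-in/both-out from 1)
b3 stroke at R1  (J1: last free bond brings flow in)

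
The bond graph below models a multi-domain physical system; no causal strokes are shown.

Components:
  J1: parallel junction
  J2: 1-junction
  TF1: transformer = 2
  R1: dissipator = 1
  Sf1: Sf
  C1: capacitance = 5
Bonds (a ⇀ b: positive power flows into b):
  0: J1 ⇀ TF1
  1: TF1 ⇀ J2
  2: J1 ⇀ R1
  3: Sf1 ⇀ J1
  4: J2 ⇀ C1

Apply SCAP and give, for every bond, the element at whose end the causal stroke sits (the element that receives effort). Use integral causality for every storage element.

#3 stroke at Sf1  (Sf1: flow source, stroke at near end)
#4 stroke at J2  (C1 integral (e out))
#1 stroke at TF1  (J2 needs exactly one f-in)
#0 stroke at J1  (TF1: transformer flips bond 1)
#2 stroke at R1  (J1 effort already set via bond 0)

bond 0 →J1
bond 1 →TF1
bond 2 →R1
bond 3 →Sf1
bond 4 →J2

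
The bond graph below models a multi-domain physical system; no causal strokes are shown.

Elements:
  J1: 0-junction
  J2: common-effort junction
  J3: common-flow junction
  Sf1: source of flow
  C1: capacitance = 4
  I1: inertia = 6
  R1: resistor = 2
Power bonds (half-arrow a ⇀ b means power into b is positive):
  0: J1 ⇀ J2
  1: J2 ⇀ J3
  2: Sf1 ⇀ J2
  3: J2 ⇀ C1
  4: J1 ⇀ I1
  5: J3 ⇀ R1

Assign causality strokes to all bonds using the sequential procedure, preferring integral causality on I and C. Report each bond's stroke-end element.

bond 2 |Sf1  (source Sf1 imposes f)
bond 3 |J2  (C1 integral (e out))
bond 0 |J1  (0-jn J2 has e-setter on 3)
bond 1 |J3  (0-jn J2 has e-setter on 3)
bond 5 |R1  (closing 1-jn rule on J3)
bond 4 |I1  (common-e at J1 fixed by 0)

bond 0 stroke at J1
bond 1 stroke at J3
bond 2 stroke at Sf1
bond 3 stroke at J2
bond 4 stroke at I1
bond 5 stroke at R1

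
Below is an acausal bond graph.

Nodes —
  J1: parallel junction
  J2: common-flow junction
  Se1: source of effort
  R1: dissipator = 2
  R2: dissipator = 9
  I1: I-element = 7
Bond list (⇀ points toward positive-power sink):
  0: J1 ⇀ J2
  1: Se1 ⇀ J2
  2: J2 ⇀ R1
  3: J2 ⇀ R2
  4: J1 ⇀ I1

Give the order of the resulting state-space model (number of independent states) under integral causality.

β1 stroke→J2  (Se1 (Se) sets effort on bond)
β4 stroke→I1  (I1: I, integral causality)
β0 stroke→J1  (J1: last free bond brings effort in)
β2 stroke→J2  (J2: bond 0 brought flow, rest push out)
β3 stroke→J2  (1-jn J2 has f-setter on 0)

1  (I1 all integral)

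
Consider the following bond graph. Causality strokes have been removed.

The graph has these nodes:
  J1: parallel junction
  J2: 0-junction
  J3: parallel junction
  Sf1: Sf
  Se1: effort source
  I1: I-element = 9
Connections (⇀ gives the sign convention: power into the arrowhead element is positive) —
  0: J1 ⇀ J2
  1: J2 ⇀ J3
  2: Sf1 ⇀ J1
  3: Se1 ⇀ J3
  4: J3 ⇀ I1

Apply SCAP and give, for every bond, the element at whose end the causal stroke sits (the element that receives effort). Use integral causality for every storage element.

bond 0 stroke→J1
bond 1 stroke→J2
bond 2 stroke→Sf1
bond 3 stroke→J3
bond 4 stroke→I1

bond 2 →Sf1  (Sf1 fixes flow; stroke at Sf1)
bond 3 →J3  (Se1 (Se) sets effort on bond)
bond 0 →J1  (only one effort-in slot at J1)
bond 1 →J2  (closing 0-jn rule on J2)
bond 4 →I1  (J3 effort already set via bond 3)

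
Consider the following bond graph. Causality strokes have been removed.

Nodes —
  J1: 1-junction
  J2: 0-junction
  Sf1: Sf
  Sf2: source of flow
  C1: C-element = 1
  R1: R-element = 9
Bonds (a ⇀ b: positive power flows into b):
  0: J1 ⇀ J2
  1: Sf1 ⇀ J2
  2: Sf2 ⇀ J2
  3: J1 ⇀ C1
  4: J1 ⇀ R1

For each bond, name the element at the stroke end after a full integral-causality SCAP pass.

β0 stroke→J2
β1 stroke→Sf1
β2 stroke→Sf2
β3 stroke→J1
β4 stroke→J1

β1 →Sf1  (source Sf1 imposes f)
β2 →Sf2  (Sf2 (Sf) sets flow on bond)
β0 →J2  (closing 0-jn rule on J2)
β3 →J1  (J1: bond 0 brought flow, rest push out)
β4 →J1  (1-jn J1 has f-setter on 0)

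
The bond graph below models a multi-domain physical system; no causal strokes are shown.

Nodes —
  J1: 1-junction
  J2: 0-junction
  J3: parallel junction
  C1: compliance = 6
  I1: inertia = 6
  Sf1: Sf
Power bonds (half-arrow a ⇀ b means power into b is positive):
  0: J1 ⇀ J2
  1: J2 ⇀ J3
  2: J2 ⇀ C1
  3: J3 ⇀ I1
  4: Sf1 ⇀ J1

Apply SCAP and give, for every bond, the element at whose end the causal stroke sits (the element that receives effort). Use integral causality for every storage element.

b0 |J1
b1 |J3
b2 |J2
b3 |I1
b4 |Sf1

bond 4 stroke→Sf1  (Sf1: flow source, stroke at near end)
bond 0 stroke→J1  (common-f at J1 fixed by 4)
bond 2 stroke→J2  (C1 integral (e out))
bond 1 stroke→J3  (common-e at J2 fixed by 2)
bond 3 stroke→I1  (0-jn J3 has e-setter on 1)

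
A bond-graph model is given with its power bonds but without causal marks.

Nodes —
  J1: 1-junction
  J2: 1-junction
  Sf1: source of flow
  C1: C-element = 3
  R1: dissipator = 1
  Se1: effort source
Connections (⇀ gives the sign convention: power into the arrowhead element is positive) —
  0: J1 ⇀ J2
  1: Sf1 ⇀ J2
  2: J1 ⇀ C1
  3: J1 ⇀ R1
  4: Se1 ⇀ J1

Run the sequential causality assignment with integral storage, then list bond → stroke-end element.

bond 1 stroke at Sf1  (Sf1 (Sf) sets flow on bond)
bond 4 stroke at J1  (Se1: effort source, stroke at far end)
bond 0 stroke at J2  (common-f at J2 fixed by 1)
bond 2 stroke at J1  (J1: bond 0 brought flow, rest push out)
bond 3 stroke at J1  (common-f at J1 fixed by 0)

bond 0 stroke at J2
bond 1 stroke at Sf1
bond 2 stroke at J1
bond 3 stroke at J1
bond 4 stroke at J1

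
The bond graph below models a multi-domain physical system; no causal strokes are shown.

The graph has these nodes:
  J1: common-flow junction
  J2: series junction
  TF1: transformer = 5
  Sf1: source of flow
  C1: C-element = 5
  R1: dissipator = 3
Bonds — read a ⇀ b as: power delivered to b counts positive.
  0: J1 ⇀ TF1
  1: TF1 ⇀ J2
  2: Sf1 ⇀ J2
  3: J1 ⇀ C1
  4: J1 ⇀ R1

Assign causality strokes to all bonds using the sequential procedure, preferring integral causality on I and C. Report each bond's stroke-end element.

β2 stroke at Sf1  (Sf1 (Sf) sets flow on bond)
β1 stroke at J2  (1-jn J2 has f-setter on 2)
β0 stroke at TF1  (TF TF1: opposite of bond 1)
β3 stroke at J1  (common-f at J1 fixed by 0)
β4 stroke at J1  (J1: bond 0 brought flow, rest push out)

#0 →TF1
#1 →J2
#2 →Sf1
#3 →J1
#4 →J1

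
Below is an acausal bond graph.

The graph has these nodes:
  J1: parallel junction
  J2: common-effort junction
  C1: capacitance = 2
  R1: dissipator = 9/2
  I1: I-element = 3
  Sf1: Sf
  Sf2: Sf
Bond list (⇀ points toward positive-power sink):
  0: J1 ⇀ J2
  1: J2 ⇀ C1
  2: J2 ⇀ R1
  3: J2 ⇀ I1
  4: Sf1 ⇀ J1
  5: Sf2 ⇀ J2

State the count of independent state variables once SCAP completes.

b4 →Sf1  (source Sf1 imposes f)
b5 →Sf2  (Sf2 fixes flow; stroke at Sf2)
b0 →J1  (J1: last free bond brings effort in)
b1 →J2  (C1 outputs effort q/C1)
b2 →R1  (0-jn J2 has e-setter on 1)
b3 →I1  (J2: bond 1 brought effort, rest push out)

2  (C1, I1 all integral)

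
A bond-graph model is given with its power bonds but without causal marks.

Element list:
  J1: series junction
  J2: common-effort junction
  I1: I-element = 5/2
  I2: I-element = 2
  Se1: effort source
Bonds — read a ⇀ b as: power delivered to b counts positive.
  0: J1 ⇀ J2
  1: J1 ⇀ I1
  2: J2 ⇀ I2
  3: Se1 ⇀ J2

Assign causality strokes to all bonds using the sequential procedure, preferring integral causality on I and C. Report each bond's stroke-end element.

β3 |J2  (source Se1 imposes e)
β0 |J1  (J2: bond 3 brought effort, rest push out)
β2 |I2  (common-e at J2 fixed by 3)
β1 |I1  (only one flow-in slot at J1)

#0 →J1
#1 →I1
#2 →I2
#3 →J2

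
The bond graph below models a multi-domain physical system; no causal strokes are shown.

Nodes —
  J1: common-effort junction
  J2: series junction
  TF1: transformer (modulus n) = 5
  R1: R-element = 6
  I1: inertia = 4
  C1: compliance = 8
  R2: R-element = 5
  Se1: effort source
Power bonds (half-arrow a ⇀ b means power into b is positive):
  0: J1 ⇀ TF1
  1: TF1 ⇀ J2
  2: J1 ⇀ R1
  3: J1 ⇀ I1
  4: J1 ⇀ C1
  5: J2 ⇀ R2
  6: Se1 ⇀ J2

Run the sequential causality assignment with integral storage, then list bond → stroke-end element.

bond 6 stroke at J2  (Se1 (Se) sets effort on bond)
bond 3 stroke at I1  (I1 integral (f out))
bond 4 stroke at J1  (prefer integral on C1)
bond 0 stroke at TF1  (J1: bond 4 brought effort, rest push out)
bond 2 stroke at R1  (common-e at J1 fixed by 4)
bond 1 stroke at J2  (through TF1, causality passes straight; one stroke at TF1)
bond 5 stroke at R2  (J2: last free bond brings flow in)

#0 |TF1
#1 |J2
#2 |R1
#3 |I1
#4 |J1
#5 |R2
#6 |J2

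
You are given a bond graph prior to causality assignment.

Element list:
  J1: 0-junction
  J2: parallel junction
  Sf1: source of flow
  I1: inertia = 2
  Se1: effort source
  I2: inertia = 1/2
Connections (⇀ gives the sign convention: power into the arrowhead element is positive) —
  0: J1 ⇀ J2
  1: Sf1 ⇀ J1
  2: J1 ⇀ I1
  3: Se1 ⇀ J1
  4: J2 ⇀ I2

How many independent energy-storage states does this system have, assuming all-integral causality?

bond 1 |Sf1  (source Sf1 imposes f)
bond 3 |J1  (Se1 (Se) sets effort on bond)
bond 0 |J2  (J1: bond 3 brought effort, rest push out)
bond 2 |I1  (J1: bond 3 brought effort, rest push out)
bond 4 |I2  (J2: bond 0 brought effort, rest push out)

2  (I1, I2 all integral)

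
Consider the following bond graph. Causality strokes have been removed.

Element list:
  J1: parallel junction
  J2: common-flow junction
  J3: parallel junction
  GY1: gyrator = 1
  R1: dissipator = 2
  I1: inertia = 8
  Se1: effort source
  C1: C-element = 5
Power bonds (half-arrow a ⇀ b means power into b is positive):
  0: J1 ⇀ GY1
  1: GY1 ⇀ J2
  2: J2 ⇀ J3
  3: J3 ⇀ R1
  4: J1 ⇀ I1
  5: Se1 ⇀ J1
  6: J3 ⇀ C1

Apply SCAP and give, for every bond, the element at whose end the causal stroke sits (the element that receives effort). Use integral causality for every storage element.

bond 0 stroke→GY1
bond 1 stroke→GY1
bond 2 stroke→J2
bond 3 stroke→R1
bond 4 stroke→I1
bond 5 stroke→J1
bond 6 stroke→J3

#5 |J1  (Se1 fixes effort; stroke away)
#0 |GY1  (J1 effort already set via bond 5)
#4 |I1  (common-e at J1 fixed by 5)
#1 |GY1  (GY1: gyrator matches bond 0)
#2 |J2  (1-jn J2 has f-setter on 1)
#6 |J3  (C1 integral (e out))
#3 |R1  (J3: bond 6 brought effort, rest push out)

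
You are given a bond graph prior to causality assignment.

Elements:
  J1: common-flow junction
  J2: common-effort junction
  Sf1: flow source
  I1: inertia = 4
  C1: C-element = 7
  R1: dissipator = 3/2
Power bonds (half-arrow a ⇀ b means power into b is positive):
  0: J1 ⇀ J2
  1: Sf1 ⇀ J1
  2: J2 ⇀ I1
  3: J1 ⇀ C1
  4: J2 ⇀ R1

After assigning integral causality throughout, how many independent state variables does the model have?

2  (C1, I1 all integral)

bond 1 →Sf1  (Sf1 (Sf) sets flow on bond)
bond 0 →J1  (J1: bond 1 brought flow, rest push out)
bond 3 →J1  (common-f at J1 fixed by 1)
bond 2 →I1  (I1 integral (f out))
bond 4 →J2  (only one effort-in slot at J2)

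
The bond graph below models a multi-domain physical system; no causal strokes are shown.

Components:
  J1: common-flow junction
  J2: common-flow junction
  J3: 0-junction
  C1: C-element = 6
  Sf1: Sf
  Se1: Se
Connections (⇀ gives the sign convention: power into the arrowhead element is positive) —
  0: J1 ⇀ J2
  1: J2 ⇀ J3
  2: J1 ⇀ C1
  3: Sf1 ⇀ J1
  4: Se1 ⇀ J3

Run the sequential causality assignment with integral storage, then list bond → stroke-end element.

#3 →Sf1  (Sf1 (Sf) sets flow on bond)
#4 →J3  (Se1: effort source, stroke at far end)
#0 →J1  (J1 flow already set via bond 3)
#2 →J1  (J1: bond 3 brought flow, rest push out)
#1 →J2  (1-jn J2 has f-setter on 0)

bond 0 |J1
bond 1 |J2
bond 2 |J1
bond 3 |Sf1
bond 4 |J3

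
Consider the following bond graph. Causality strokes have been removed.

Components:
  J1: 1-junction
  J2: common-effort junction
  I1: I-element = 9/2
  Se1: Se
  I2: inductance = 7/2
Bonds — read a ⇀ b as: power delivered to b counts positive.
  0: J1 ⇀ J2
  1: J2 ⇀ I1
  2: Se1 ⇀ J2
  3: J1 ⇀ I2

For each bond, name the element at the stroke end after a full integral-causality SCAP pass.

bond 0 →J1
bond 1 →I1
bond 2 →J2
bond 3 →I2

b2 →J2  (Se1: effort source, stroke at far end)
b0 →J1  (J2 effort already set via bond 2)
b1 →I1  (J2 effort already set via bond 2)
b3 →I2  (J1 needs exactly one f-in)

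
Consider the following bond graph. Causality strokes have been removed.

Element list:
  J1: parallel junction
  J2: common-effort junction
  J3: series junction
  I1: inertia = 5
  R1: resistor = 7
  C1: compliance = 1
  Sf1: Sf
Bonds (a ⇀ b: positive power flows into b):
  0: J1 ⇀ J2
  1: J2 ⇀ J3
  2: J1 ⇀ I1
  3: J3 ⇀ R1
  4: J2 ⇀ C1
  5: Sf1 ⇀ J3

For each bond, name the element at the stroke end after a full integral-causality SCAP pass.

#5 |Sf1  (Sf1 (Sf) sets flow on bond)
#1 |J3  (common-f at J3 fixed by 5)
#3 |J3  (J3: bond 5 brought flow, rest push out)
#2 |I1  (prefer integral on I1)
#0 |J1  (only one effort-in slot at J1)
#4 |J2  (J2: last free bond brings effort in)

#0 →J1
#1 →J3
#2 →I1
#3 →J3
#4 →J2
#5 →Sf1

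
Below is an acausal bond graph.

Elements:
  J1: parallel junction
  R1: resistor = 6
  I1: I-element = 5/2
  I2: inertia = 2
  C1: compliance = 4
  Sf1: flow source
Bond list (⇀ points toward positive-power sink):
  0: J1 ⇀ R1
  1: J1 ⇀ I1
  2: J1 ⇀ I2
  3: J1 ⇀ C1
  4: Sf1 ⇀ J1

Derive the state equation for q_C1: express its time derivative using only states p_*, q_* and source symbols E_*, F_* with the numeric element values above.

dq_C1/dt = F_Sf1 - 2*p_I1/5 - p_I2/2 - q_C1/24

β4 |Sf1  (Sf1: flow source, stroke at near end)
β1 |I1  (I1 integral (f out))
β2 |I2  (I2: I, integral causality)
β3 |J1  (C1: C, integral causality)
β0 |R1  (J1: bond 3 brought effort, rest push out)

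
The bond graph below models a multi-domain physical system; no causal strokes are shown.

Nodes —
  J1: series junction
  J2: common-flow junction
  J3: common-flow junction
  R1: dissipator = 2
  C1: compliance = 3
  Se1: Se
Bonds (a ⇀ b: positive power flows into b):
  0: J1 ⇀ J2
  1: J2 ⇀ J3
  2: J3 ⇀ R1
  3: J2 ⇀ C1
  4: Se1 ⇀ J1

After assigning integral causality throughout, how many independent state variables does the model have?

b4 |J1  (Se1: effort source, stroke at far end)
b0 |J2  (closing 1-jn rule on J1)
b3 |J2  (C1 integral (e out))
b1 |J3  (only one flow-in slot at J2)
b2 |R1  (only one flow-in slot at J3)

1  (C1 all integral)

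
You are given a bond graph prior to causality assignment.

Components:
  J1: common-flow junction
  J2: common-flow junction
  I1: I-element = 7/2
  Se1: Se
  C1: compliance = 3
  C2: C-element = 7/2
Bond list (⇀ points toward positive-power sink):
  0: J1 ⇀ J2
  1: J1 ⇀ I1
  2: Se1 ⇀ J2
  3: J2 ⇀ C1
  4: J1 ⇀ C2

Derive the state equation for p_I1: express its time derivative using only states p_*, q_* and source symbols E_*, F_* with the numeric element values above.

bond 2 |J2  (Se1 (Se) sets effort on bond)
bond 1 |I1  (I1 outputs flow p/I1)
bond 0 |J1  (J1: bond 1 brought flow, rest push out)
bond 4 |J1  (J1: bond 1 brought flow, rest push out)
bond 3 |J2  (common-f at J2 fixed by 0)

dp_I1/dt = E_Se1 - q_C1/3 - 2*q_C2/7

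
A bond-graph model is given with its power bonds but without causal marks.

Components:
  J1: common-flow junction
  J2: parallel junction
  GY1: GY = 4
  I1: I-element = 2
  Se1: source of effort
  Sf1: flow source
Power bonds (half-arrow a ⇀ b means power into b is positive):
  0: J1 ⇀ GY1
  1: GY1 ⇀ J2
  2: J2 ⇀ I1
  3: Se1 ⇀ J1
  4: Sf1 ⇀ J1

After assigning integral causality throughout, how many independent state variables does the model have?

bond 3 stroke at J1  (Se1 (Se) sets effort on bond)
bond 4 stroke at Sf1  (Sf1: flow source, stroke at near end)
bond 0 stroke at J1  (J1 flow already set via bond 4)
bond 1 stroke at J2  (GY1: gyrator matches bond 0)
bond 2 stroke at I1  (J2: bond 1 brought effort, rest push out)

1  (I1 all integral)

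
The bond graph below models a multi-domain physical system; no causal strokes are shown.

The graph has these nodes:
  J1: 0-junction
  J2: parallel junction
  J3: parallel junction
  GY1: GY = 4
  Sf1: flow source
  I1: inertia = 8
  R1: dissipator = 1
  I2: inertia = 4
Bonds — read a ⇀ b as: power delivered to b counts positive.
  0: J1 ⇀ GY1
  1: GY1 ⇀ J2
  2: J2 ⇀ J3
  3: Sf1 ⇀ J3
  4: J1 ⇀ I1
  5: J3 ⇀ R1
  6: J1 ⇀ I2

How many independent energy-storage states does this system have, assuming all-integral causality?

2  (I1, I2 all integral)

b3 stroke at Sf1  (source Sf1 imposes f)
b4 stroke at I1  (prefer integral on I1)
b6 stroke at I2  (I2 outputs flow p/I2)
b0 stroke at J1  (J1: last free bond brings effort in)
b1 stroke at J2  (GY1: gyrator matches bond 0)
b2 stroke at J3  (common-e at J2 fixed by 1)
b5 stroke at R1  (J3 effort already set via bond 2)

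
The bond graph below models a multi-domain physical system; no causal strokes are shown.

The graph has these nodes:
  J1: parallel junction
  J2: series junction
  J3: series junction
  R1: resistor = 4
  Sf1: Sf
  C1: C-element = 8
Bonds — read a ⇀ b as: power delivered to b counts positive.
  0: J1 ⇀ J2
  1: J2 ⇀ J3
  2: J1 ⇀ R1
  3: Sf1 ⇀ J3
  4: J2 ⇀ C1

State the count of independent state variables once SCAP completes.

#3 →Sf1  (source Sf1 imposes f)
#1 →J3  (J3: bond 3 brought flow, rest push out)
#0 →J2  (common-f at J2 fixed by 1)
#4 →J2  (J2 flow already set via bond 1)
#2 →J1  (closing 0-jn rule on J1)

1  (C1 all integral)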